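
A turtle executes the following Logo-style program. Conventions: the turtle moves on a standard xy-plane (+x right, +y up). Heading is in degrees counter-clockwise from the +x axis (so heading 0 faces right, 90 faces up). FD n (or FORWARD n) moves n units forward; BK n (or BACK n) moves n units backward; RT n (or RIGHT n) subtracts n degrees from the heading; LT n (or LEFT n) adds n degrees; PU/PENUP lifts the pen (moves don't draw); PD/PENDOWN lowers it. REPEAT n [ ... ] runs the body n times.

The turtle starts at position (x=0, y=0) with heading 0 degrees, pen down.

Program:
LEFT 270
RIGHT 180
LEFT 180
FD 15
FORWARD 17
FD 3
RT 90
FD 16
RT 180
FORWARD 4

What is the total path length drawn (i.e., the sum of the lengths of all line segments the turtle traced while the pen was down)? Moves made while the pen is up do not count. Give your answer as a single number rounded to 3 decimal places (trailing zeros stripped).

Executing turtle program step by step:
Start: pos=(0,0), heading=0, pen down
LT 270: heading 0 -> 270
RT 180: heading 270 -> 90
LT 180: heading 90 -> 270
FD 15: (0,0) -> (0,-15) [heading=270, draw]
FD 17: (0,-15) -> (0,-32) [heading=270, draw]
FD 3: (0,-32) -> (0,-35) [heading=270, draw]
RT 90: heading 270 -> 180
FD 16: (0,-35) -> (-16,-35) [heading=180, draw]
RT 180: heading 180 -> 0
FD 4: (-16,-35) -> (-12,-35) [heading=0, draw]
Final: pos=(-12,-35), heading=0, 5 segment(s) drawn

Segment lengths:
  seg 1: (0,0) -> (0,-15), length = 15
  seg 2: (0,-15) -> (0,-32), length = 17
  seg 3: (0,-32) -> (0,-35), length = 3
  seg 4: (0,-35) -> (-16,-35), length = 16
  seg 5: (-16,-35) -> (-12,-35), length = 4
Total = 55

Answer: 55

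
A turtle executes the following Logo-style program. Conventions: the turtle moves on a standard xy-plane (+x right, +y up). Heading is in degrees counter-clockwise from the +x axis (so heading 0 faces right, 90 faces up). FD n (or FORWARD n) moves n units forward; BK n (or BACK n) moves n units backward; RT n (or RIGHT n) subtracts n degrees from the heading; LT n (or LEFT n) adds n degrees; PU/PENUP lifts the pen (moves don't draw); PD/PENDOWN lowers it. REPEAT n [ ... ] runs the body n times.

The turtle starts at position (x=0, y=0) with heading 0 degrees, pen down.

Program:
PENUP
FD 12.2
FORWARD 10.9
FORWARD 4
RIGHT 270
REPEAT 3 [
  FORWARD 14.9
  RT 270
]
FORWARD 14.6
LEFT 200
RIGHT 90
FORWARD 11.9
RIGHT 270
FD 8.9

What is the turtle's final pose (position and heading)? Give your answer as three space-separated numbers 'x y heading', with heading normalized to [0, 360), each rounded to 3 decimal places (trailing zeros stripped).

Executing turtle program step by step:
Start: pos=(0,0), heading=0, pen down
PU: pen up
FD 12.2: (0,0) -> (12.2,0) [heading=0, move]
FD 10.9: (12.2,0) -> (23.1,0) [heading=0, move]
FD 4: (23.1,0) -> (27.1,0) [heading=0, move]
RT 270: heading 0 -> 90
REPEAT 3 [
  -- iteration 1/3 --
  FD 14.9: (27.1,0) -> (27.1,14.9) [heading=90, move]
  RT 270: heading 90 -> 180
  -- iteration 2/3 --
  FD 14.9: (27.1,14.9) -> (12.2,14.9) [heading=180, move]
  RT 270: heading 180 -> 270
  -- iteration 3/3 --
  FD 14.9: (12.2,14.9) -> (12.2,0) [heading=270, move]
  RT 270: heading 270 -> 0
]
FD 14.6: (12.2,0) -> (26.8,0) [heading=0, move]
LT 200: heading 0 -> 200
RT 90: heading 200 -> 110
FD 11.9: (26.8,0) -> (22.73,11.182) [heading=110, move]
RT 270: heading 110 -> 200
FD 8.9: (22.73,11.182) -> (14.367,8.138) [heading=200, move]
Final: pos=(14.367,8.138), heading=200, 0 segment(s) drawn

Answer: 14.367 8.138 200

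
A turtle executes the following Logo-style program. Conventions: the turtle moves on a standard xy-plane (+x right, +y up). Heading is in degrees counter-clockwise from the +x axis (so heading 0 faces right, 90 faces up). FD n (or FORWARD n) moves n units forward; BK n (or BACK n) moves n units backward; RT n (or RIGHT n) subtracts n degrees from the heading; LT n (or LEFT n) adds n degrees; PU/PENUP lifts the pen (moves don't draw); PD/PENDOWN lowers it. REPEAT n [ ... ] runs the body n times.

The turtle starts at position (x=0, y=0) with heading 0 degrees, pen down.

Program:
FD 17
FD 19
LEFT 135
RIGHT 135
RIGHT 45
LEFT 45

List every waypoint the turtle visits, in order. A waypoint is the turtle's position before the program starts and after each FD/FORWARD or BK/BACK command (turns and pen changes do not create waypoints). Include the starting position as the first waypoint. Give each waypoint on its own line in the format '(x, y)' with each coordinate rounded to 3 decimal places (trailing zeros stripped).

Executing turtle program step by step:
Start: pos=(0,0), heading=0, pen down
FD 17: (0,0) -> (17,0) [heading=0, draw]
FD 19: (17,0) -> (36,0) [heading=0, draw]
LT 135: heading 0 -> 135
RT 135: heading 135 -> 0
RT 45: heading 0 -> 315
LT 45: heading 315 -> 0
Final: pos=(36,0), heading=0, 2 segment(s) drawn
Waypoints (3 total):
(0, 0)
(17, 0)
(36, 0)

Answer: (0, 0)
(17, 0)
(36, 0)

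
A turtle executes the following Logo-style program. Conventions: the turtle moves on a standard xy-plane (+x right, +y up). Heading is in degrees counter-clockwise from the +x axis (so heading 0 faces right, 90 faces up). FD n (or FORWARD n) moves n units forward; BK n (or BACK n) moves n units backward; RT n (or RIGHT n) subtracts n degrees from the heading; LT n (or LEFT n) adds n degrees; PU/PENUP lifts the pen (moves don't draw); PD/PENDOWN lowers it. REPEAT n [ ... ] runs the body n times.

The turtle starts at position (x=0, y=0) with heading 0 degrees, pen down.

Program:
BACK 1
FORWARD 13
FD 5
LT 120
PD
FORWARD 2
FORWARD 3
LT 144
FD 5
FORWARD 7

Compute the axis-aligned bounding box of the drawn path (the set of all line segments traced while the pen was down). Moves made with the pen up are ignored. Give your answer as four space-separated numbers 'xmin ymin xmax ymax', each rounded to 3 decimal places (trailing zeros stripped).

Answer: -1 -7.604 17 4.33

Derivation:
Executing turtle program step by step:
Start: pos=(0,0), heading=0, pen down
BK 1: (0,0) -> (-1,0) [heading=0, draw]
FD 13: (-1,0) -> (12,0) [heading=0, draw]
FD 5: (12,0) -> (17,0) [heading=0, draw]
LT 120: heading 0 -> 120
PD: pen down
FD 2: (17,0) -> (16,1.732) [heading=120, draw]
FD 3: (16,1.732) -> (14.5,4.33) [heading=120, draw]
LT 144: heading 120 -> 264
FD 5: (14.5,4.33) -> (13.977,-0.642) [heading=264, draw]
FD 7: (13.977,-0.642) -> (13.246,-7.604) [heading=264, draw]
Final: pos=(13.246,-7.604), heading=264, 7 segment(s) drawn

Segment endpoints: x in {-1, 0, 12, 13.246, 13.977, 14.5, 16, 17}, y in {-7.604, -0.642, 0, 1.732, 4.33}
xmin=-1, ymin=-7.604, xmax=17, ymax=4.33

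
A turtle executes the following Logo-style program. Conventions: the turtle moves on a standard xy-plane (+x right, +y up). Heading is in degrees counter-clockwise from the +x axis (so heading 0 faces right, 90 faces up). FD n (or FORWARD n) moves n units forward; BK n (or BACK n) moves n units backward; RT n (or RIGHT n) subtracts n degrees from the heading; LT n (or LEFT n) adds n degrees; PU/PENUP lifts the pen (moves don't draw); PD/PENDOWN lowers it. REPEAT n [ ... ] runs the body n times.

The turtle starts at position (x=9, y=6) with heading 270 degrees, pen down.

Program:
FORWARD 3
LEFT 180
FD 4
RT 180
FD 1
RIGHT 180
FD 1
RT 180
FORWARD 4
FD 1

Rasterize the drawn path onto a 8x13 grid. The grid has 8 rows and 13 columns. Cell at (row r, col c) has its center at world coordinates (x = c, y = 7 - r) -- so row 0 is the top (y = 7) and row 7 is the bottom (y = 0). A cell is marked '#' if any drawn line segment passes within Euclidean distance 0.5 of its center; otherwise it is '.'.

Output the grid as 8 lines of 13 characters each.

Segment 0: (9,6) -> (9,3)
Segment 1: (9,3) -> (9,7)
Segment 2: (9,7) -> (9,6)
Segment 3: (9,6) -> (9,7)
Segment 4: (9,7) -> (9,3)
Segment 5: (9,3) -> (9,2)

Answer: .........#...
.........#...
.........#...
.........#...
.........#...
.........#...
.............
.............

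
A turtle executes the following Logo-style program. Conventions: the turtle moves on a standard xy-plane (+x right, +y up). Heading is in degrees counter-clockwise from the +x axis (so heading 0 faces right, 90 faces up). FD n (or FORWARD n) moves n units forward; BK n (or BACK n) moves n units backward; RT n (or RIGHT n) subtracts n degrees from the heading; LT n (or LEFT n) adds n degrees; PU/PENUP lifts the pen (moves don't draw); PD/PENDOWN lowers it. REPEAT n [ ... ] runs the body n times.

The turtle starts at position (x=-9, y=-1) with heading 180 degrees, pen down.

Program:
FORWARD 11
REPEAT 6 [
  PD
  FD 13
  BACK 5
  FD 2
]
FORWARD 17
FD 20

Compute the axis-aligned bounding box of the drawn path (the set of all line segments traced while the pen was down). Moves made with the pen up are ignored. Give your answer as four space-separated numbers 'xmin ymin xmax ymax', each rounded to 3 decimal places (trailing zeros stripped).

Executing turtle program step by step:
Start: pos=(-9,-1), heading=180, pen down
FD 11: (-9,-1) -> (-20,-1) [heading=180, draw]
REPEAT 6 [
  -- iteration 1/6 --
  PD: pen down
  FD 13: (-20,-1) -> (-33,-1) [heading=180, draw]
  BK 5: (-33,-1) -> (-28,-1) [heading=180, draw]
  FD 2: (-28,-1) -> (-30,-1) [heading=180, draw]
  -- iteration 2/6 --
  PD: pen down
  FD 13: (-30,-1) -> (-43,-1) [heading=180, draw]
  BK 5: (-43,-1) -> (-38,-1) [heading=180, draw]
  FD 2: (-38,-1) -> (-40,-1) [heading=180, draw]
  -- iteration 3/6 --
  PD: pen down
  FD 13: (-40,-1) -> (-53,-1) [heading=180, draw]
  BK 5: (-53,-1) -> (-48,-1) [heading=180, draw]
  FD 2: (-48,-1) -> (-50,-1) [heading=180, draw]
  -- iteration 4/6 --
  PD: pen down
  FD 13: (-50,-1) -> (-63,-1) [heading=180, draw]
  BK 5: (-63,-1) -> (-58,-1) [heading=180, draw]
  FD 2: (-58,-1) -> (-60,-1) [heading=180, draw]
  -- iteration 5/6 --
  PD: pen down
  FD 13: (-60,-1) -> (-73,-1) [heading=180, draw]
  BK 5: (-73,-1) -> (-68,-1) [heading=180, draw]
  FD 2: (-68,-1) -> (-70,-1) [heading=180, draw]
  -- iteration 6/6 --
  PD: pen down
  FD 13: (-70,-1) -> (-83,-1) [heading=180, draw]
  BK 5: (-83,-1) -> (-78,-1) [heading=180, draw]
  FD 2: (-78,-1) -> (-80,-1) [heading=180, draw]
]
FD 17: (-80,-1) -> (-97,-1) [heading=180, draw]
FD 20: (-97,-1) -> (-117,-1) [heading=180, draw]
Final: pos=(-117,-1), heading=180, 21 segment(s) drawn

Segment endpoints: x in {-117, -97, -83, -80, -78, -73, -70, -68, -63, -60, -58, -53, -50, -48, -43, -40, -38, -33, -30, -28, -20, -9}, y in {-1, -1, -1, -1, -1, -1, -1, -1, -1, -1, -1, -1, -1, -1, -1, -1, -1, -1, -1, -1, -1, -1}
xmin=-117, ymin=-1, xmax=-9, ymax=-1

Answer: -117 -1 -9 -1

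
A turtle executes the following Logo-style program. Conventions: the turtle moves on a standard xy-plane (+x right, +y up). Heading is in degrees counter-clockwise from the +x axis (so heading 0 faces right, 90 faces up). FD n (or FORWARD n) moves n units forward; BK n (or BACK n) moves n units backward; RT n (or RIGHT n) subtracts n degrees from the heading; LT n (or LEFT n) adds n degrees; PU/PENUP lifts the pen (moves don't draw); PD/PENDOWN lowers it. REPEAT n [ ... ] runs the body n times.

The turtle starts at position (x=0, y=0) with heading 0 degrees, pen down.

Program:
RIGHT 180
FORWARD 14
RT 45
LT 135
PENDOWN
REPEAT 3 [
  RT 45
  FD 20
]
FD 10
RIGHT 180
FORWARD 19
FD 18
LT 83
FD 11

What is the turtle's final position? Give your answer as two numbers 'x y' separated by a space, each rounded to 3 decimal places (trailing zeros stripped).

Answer: -34.524 -12.32

Derivation:
Executing turtle program step by step:
Start: pos=(0,0), heading=0, pen down
RT 180: heading 0 -> 180
FD 14: (0,0) -> (-14,0) [heading=180, draw]
RT 45: heading 180 -> 135
LT 135: heading 135 -> 270
PD: pen down
REPEAT 3 [
  -- iteration 1/3 --
  RT 45: heading 270 -> 225
  FD 20: (-14,0) -> (-28.142,-14.142) [heading=225, draw]
  -- iteration 2/3 --
  RT 45: heading 225 -> 180
  FD 20: (-28.142,-14.142) -> (-48.142,-14.142) [heading=180, draw]
  -- iteration 3/3 --
  RT 45: heading 180 -> 135
  FD 20: (-48.142,-14.142) -> (-62.284,0) [heading=135, draw]
]
FD 10: (-62.284,0) -> (-69.355,7.071) [heading=135, draw]
RT 180: heading 135 -> 315
FD 19: (-69.355,7.071) -> (-55.92,-6.364) [heading=315, draw]
FD 18: (-55.92,-6.364) -> (-43.192,-19.092) [heading=315, draw]
LT 83: heading 315 -> 38
FD 11: (-43.192,-19.092) -> (-34.524,-12.32) [heading=38, draw]
Final: pos=(-34.524,-12.32), heading=38, 8 segment(s) drawn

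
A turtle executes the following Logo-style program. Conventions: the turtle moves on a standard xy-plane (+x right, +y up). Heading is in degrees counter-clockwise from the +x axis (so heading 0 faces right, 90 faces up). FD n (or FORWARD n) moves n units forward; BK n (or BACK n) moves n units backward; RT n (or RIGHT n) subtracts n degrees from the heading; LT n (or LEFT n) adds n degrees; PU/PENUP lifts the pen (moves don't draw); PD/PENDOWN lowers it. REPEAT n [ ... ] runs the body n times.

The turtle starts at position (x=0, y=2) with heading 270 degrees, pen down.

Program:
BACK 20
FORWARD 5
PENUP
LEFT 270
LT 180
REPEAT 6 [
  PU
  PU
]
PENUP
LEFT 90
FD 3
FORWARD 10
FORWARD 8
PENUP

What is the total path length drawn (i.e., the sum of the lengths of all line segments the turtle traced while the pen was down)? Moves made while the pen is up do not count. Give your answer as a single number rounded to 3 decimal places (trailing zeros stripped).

Answer: 25

Derivation:
Executing turtle program step by step:
Start: pos=(0,2), heading=270, pen down
BK 20: (0,2) -> (0,22) [heading=270, draw]
FD 5: (0,22) -> (0,17) [heading=270, draw]
PU: pen up
LT 270: heading 270 -> 180
LT 180: heading 180 -> 0
REPEAT 6 [
  -- iteration 1/6 --
  PU: pen up
  PU: pen up
  -- iteration 2/6 --
  PU: pen up
  PU: pen up
  -- iteration 3/6 --
  PU: pen up
  PU: pen up
  -- iteration 4/6 --
  PU: pen up
  PU: pen up
  -- iteration 5/6 --
  PU: pen up
  PU: pen up
  -- iteration 6/6 --
  PU: pen up
  PU: pen up
]
PU: pen up
LT 90: heading 0 -> 90
FD 3: (0,17) -> (0,20) [heading=90, move]
FD 10: (0,20) -> (0,30) [heading=90, move]
FD 8: (0,30) -> (0,38) [heading=90, move]
PU: pen up
Final: pos=(0,38), heading=90, 2 segment(s) drawn

Segment lengths:
  seg 1: (0,2) -> (0,22), length = 20
  seg 2: (0,22) -> (0,17), length = 5
Total = 25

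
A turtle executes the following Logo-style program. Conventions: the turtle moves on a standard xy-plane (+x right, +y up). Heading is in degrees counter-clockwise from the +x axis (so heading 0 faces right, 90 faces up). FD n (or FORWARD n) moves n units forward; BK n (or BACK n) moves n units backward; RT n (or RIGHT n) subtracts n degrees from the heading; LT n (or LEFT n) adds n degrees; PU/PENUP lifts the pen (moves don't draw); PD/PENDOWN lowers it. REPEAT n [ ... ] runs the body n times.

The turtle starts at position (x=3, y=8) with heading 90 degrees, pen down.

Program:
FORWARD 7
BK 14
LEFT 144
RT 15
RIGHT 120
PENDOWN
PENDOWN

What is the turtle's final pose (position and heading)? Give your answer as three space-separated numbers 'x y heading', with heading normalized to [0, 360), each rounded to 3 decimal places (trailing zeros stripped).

Answer: 3 1 99

Derivation:
Executing turtle program step by step:
Start: pos=(3,8), heading=90, pen down
FD 7: (3,8) -> (3,15) [heading=90, draw]
BK 14: (3,15) -> (3,1) [heading=90, draw]
LT 144: heading 90 -> 234
RT 15: heading 234 -> 219
RT 120: heading 219 -> 99
PD: pen down
PD: pen down
Final: pos=(3,1), heading=99, 2 segment(s) drawn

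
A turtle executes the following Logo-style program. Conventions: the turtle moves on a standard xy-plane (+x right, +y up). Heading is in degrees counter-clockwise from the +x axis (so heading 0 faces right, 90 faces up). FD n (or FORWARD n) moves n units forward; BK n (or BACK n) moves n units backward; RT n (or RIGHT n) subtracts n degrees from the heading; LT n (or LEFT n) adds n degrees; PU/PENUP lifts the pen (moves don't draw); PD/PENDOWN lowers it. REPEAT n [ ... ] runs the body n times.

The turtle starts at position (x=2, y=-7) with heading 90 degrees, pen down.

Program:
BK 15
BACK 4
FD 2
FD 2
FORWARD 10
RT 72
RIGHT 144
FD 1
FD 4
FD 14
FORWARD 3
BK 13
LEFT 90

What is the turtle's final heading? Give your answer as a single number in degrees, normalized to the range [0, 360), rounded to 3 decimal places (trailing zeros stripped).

Executing turtle program step by step:
Start: pos=(2,-7), heading=90, pen down
BK 15: (2,-7) -> (2,-22) [heading=90, draw]
BK 4: (2,-22) -> (2,-26) [heading=90, draw]
FD 2: (2,-26) -> (2,-24) [heading=90, draw]
FD 2: (2,-24) -> (2,-22) [heading=90, draw]
FD 10: (2,-22) -> (2,-12) [heading=90, draw]
RT 72: heading 90 -> 18
RT 144: heading 18 -> 234
FD 1: (2,-12) -> (1.412,-12.809) [heading=234, draw]
FD 4: (1.412,-12.809) -> (-0.939,-16.045) [heading=234, draw]
FD 14: (-0.939,-16.045) -> (-9.168,-27.371) [heading=234, draw]
FD 3: (-9.168,-27.371) -> (-10.931,-29.798) [heading=234, draw]
BK 13: (-10.931,-29.798) -> (-3.29,-19.281) [heading=234, draw]
LT 90: heading 234 -> 324
Final: pos=(-3.29,-19.281), heading=324, 10 segment(s) drawn

Answer: 324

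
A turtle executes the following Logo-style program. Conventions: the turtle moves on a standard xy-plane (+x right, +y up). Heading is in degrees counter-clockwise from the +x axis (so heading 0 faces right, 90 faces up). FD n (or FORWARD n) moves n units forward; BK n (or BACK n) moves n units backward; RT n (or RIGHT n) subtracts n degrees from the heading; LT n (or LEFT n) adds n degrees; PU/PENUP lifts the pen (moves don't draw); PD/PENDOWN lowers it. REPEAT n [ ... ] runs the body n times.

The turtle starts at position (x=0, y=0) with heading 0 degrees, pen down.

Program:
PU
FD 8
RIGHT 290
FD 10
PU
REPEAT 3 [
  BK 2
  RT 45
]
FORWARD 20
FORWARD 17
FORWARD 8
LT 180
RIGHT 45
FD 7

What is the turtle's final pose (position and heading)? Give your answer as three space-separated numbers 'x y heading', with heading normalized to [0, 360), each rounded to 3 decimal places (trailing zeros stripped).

Answer: 28.456 -26.85 70

Derivation:
Executing turtle program step by step:
Start: pos=(0,0), heading=0, pen down
PU: pen up
FD 8: (0,0) -> (8,0) [heading=0, move]
RT 290: heading 0 -> 70
FD 10: (8,0) -> (11.42,9.397) [heading=70, move]
PU: pen up
REPEAT 3 [
  -- iteration 1/3 --
  BK 2: (11.42,9.397) -> (10.736,7.518) [heading=70, move]
  RT 45: heading 70 -> 25
  -- iteration 2/3 --
  BK 2: (10.736,7.518) -> (8.924,6.672) [heading=25, move]
  RT 45: heading 25 -> 340
  -- iteration 3/3 --
  BK 2: (8.924,6.672) -> (7.044,7.356) [heading=340, move]
  RT 45: heading 340 -> 295
]
FD 20: (7.044,7.356) -> (15.497,-10.77) [heading=295, move]
FD 17: (15.497,-10.77) -> (22.681,-26.177) [heading=295, move]
FD 8: (22.681,-26.177) -> (26.062,-33.428) [heading=295, move]
LT 180: heading 295 -> 115
RT 45: heading 115 -> 70
FD 7: (26.062,-33.428) -> (28.456,-26.85) [heading=70, move]
Final: pos=(28.456,-26.85), heading=70, 0 segment(s) drawn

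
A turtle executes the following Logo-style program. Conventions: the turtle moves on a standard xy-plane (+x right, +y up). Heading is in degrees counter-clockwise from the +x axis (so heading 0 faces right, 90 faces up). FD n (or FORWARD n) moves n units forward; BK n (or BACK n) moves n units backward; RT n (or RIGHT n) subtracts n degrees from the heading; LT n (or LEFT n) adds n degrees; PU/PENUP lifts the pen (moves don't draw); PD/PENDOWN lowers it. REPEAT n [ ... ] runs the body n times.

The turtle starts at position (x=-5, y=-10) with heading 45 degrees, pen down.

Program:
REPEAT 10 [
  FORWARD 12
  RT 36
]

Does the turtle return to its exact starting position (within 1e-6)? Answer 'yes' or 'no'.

Executing turtle program step by step:
Start: pos=(-5,-10), heading=45, pen down
REPEAT 10 [
  -- iteration 1/10 --
  FD 12: (-5,-10) -> (3.485,-1.515) [heading=45, draw]
  RT 36: heading 45 -> 9
  -- iteration 2/10 --
  FD 12: (3.485,-1.515) -> (15.338,0.362) [heading=9, draw]
  RT 36: heading 9 -> 333
  -- iteration 3/10 --
  FD 12: (15.338,0.362) -> (26.03,-5.085) [heading=333, draw]
  RT 36: heading 333 -> 297
  -- iteration 4/10 --
  FD 12: (26.03,-5.085) -> (31.478,-15.777) [heading=297, draw]
  RT 36: heading 297 -> 261
  -- iteration 5/10 --
  FD 12: (31.478,-15.777) -> (29.6,-27.63) [heading=261, draw]
  RT 36: heading 261 -> 225
  -- iteration 6/10 --
  FD 12: (29.6,-27.63) -> (21.115,-36.115) [heading=225, draw]
  RT 36: heading 225 -> 189
  -- iteration 7/10 --
  FD 12: (21.115,-36.115) -> (9.263,-37.992) [heading=189, draw]
  RT 36: heading 189 -> 153
  -- iteration 8/10 --
  FD 12: (9.263,-37.992) -> (-1.429,-32.544) [heading=153, draw]
  RT 36: heading 153 -> 117
  -- iteration 9/10 --
  FD 12: (-1.429,-32.544) -> (-6.877,-21.852) [heading=117, draw]
  RT 36: heading 117 -> 81
  -- iteration 10/10 --
  FD 12: (-6.877,-21.852) -> (-5,-10) [heading=81, draw]
  RT 36: heading 81 -> 45
]
Final: pos=(-5,-10), heading=45, 10 segment(s) drawn

Start position: (-5, -10)
Final position: (-5, -10)
Distance = 0; < 1e-6 -> CLOSED

Answer: yes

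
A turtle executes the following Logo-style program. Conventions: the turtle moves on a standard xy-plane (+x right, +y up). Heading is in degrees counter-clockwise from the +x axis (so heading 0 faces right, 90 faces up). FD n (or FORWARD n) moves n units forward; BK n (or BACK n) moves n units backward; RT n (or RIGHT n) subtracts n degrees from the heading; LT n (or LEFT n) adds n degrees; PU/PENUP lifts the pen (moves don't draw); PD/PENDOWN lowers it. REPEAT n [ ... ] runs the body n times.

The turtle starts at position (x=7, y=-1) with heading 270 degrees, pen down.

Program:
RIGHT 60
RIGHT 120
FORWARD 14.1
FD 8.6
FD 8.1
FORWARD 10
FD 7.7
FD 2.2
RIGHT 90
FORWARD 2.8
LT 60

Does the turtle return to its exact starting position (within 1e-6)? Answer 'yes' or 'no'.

Executing turtle program step by step:
Start: pos=(7,-1), heading=270, pen down
RT 60: heading 270 -> 210
RT 120: heading 210 -> 90
FD 14.1: (7,-1) -> (7,13.1) [heading=90, draw]
FD 8.6: (7,13.1) -> (7,21.7) [heading=90, draw]
FD 8.1: (7,21.7) -> (7,29.8) [heading=90, draw]
FD 10: (7,29.8) -> (7,39.8) [heading=90, draw]
FD 7.7: (7,39.8) -> (7,47.5) [heading=90, draw]
FD 2.2: (7,47.5) -> (7,49.7) [heading=90, draw]
RT 90: heading 90 -> 0
FD 2.8: (7,49.7) -> (9.8,49.7) [heading=0, draw]
LT 60: heading 0 -> 60
Final: pos=(9.8,49.7), heading=60, 7 segment(s) drawn

Start position: (7, -1)
Final position: (9.8, 49.7)
Distance = 50.777; >= 1e-6 -> NOT closed

Answer: no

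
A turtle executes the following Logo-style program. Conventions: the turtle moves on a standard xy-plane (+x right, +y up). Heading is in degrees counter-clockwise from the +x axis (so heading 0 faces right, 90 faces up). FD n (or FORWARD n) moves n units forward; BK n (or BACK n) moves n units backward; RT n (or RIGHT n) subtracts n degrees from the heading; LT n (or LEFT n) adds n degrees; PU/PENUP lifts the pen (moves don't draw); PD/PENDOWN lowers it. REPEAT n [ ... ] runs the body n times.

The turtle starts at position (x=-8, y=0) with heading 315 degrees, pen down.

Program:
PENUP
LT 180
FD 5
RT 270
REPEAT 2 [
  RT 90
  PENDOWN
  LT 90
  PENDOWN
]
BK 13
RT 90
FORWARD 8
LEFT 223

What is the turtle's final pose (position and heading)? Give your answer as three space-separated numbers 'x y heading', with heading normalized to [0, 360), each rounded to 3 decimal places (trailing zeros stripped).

Answer: -8 18.385 358

Derivation:
Executing turtle program step by step:
Start: pos=(-8,0), heading=315, pen down
PU: pen up
LT 180: heading 315 -> 135
FD 5: (-8,0) -> (-11.536,3.536) [heading=135, move]
RT 270: heading 135 -> 225
REPEAT 2 [
  -- iteration 1/2 --
  RT 90: heading 225 -> 135
  PD: pen down
  LT 90: heading 135 -> 225
  PD: pen down
  -- iteration 2/2 --
  RT 90: heading 225 -> 135
  PD: pen down
  LT 90: heading 135 -> 225
  PD: pen down
]
BK 13: (-11.536,3.536) -> (-2.343,12.728) [heading=225, draw]
RT 90: heading 225 -> 135
FD 8: (-2.343,12.728) -> (-8,18.385) [heading=135, draw]
LT 223: heading 135 -> 358
Final: pos=(-8,18.385), heading=358, 2 segment(s) drawn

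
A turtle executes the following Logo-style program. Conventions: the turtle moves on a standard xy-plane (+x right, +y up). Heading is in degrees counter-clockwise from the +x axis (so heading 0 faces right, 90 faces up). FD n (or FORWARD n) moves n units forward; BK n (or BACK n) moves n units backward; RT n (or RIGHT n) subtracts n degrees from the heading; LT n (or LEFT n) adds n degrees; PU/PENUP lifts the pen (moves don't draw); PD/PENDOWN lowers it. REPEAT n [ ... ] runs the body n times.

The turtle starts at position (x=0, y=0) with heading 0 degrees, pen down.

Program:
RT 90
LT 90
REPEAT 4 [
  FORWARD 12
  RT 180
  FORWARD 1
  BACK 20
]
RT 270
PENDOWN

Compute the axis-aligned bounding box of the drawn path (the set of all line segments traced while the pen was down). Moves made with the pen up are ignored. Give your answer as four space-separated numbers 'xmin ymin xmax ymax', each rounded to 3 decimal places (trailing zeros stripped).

Answer: 0 0 31 0

Derivation:
Executing turtle program step by step:
Start: pos=(0,0), heading=0, pen down
RT 90: heading 0 -> 270
LT 90: heading 270 -> 0
REPEAT 4 [
  -- iteration 1/4 --
  FD 12: (0,0) -> (12,0) [heading=0, draw]
  RT 180: heading 0 -> 180
  FD 1: (12,0) -> (11,0) [heading=180, draw]
  BK 20: (11,0) -> (31,0) [heading=180, draw]
  -- iteration 2/4 --
  FD 12: (31,0) -> (19,0) [heading=180, draw]
  RT 180: heading 180 -> 0
  FD 1: (19,0) -> (20,0) [heading=0, draw]
  BK 20: (20,0) -> (0,0) [heading=0, draw]
  -- iteration 3/4 --
  FD 12: (0,0) -> (12,0) [heading=0, draw]
  RT 180: heading 0 -> 180
  FD 1: (12,0) -> (11,0) [heading=180, draw]
  BK 20: (11,0) -> (31,0) [heading=180, draw]
  -- iteration 4/4 --
  FD 12: (31,0) -> (19,0) [heading=180, draw]
  RT 180: heading 180 -> 0
  FD 1: (19,0) -> (20,0) [heading=0, draw]
  BK 20: (20,0) -> (0,0) [heading=0, draw]
]
RT 270: heading 0 -> 90
PD: pen down
Final: pos=(0,0), heading=90, 12 segment(s) drawn

Segment endpoints: x in {0, 11, 12, 19, 20, 31}, y in {0, 0, 0, 0, 0, 0, 0, 0, 0, 0, 0, 0}
xmin=0, ymin=0, xmax=31, ymax=0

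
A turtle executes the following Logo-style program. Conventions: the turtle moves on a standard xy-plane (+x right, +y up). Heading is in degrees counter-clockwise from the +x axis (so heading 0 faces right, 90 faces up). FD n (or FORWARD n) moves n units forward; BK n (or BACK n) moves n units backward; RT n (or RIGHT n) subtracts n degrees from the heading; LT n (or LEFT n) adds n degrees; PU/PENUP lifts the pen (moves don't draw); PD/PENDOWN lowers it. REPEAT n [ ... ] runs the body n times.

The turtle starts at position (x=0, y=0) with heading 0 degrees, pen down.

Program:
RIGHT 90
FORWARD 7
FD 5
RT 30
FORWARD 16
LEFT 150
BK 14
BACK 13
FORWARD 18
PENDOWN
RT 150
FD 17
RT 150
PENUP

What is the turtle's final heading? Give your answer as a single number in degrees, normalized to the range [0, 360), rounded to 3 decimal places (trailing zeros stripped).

Answer: 90

Derivation:
Executing turtle program step by step:
Start: pos=(0,0), heading=0, pen down
RT 90: heading 0 -> 270
FD 7: (0,0) -> (0,-7) [heading=270, draw]
FD 5: (0,-7) -> (0,-12) [heading=270, draw]
RT 30: heading 270 -> 240
FD 16: (0,-12) -> (-8,-25.856) [heading=240, draw]
LT 150: heading 240 -> 30
BK 14: (-8,-25.856) -> (-20.124,-32.856) [heading=30, draw]
BK 13: (-20.124,-32.856) -> (-31.383,-39.356) [heading=30, draw]
FD 18: (-31.383,-39.356) -> (-15.794,-30.356) [heading=30, draw]
PD: pen down
RT 150: heading 30 -> 240
FD 17: (-15.794,-30.356) -> (-24.294,-45.079) [heading=240, draw]
RT 150: heading 240 -> 90
PU: pen up
Final: pos=(-24.294,-45.079), heading=90, 7 segment(s) drawn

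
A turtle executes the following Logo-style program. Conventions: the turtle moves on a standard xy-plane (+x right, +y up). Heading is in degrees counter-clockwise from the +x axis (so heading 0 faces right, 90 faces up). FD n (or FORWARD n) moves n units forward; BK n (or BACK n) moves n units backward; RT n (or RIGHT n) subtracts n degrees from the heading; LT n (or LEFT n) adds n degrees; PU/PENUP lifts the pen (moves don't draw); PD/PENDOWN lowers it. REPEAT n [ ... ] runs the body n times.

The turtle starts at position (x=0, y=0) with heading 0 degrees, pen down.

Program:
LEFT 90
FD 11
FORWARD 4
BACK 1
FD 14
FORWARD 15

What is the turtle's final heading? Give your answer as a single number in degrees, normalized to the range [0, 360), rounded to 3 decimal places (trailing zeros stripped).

Executing turtle program step by step:
Start: pos=(0,0), heading=0, pen down
LT 90: heading 0 -> 90
FD 11: (0,0) -> (0,11) [heading=90, draw]
FD 4: (0,11) -> (0,15) [heading=90, draw]
BK 1: (0,15) -> (0,14) [heading=90, draw]
FD 14: (0,14) -> (0,28) [heading=90, draw]
FD 15: (0,28) -> (0,43) [heading=90, draw]
Final: pos=(0,43), heading=90, 5 segment(s) drawn

Answer: 90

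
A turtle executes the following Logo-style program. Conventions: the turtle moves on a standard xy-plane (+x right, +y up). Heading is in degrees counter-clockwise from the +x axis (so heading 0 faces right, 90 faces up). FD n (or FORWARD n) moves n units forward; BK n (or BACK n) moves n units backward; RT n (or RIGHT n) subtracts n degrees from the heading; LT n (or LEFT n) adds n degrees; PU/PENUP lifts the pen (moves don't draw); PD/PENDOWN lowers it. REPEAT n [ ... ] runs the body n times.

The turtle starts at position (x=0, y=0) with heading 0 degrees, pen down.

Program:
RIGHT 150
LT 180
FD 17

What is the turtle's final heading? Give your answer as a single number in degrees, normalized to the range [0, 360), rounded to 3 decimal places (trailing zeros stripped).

Executing turtle program step by step:
Start: pos=(0,0), heading=0, pen down
RT 150: heading 0 -> 210
LT 180: heading 210 -> 30
FD 17: (0,0) -> (14.722,8.5) [heading=30, draw]
Final: pos=(14.722,8.5), heading=30, 1 segment(s) drawn

Answer: 30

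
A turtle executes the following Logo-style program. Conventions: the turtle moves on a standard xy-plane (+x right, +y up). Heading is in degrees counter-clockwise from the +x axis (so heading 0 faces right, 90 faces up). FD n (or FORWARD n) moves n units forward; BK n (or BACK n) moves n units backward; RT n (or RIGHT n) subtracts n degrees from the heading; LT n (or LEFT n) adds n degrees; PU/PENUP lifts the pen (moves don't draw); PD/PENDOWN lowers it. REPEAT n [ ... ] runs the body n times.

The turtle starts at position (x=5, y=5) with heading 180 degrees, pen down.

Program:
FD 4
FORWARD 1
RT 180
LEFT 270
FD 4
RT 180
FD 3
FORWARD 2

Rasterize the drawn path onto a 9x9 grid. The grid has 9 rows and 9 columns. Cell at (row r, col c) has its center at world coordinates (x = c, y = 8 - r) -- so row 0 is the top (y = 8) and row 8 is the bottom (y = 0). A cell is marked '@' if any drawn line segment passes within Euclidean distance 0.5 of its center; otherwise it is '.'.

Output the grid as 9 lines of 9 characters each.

Segment 0: (5,5) -> (1,5)
Segment 1: (1,5) -> (0,5)
Segment 2: (0,5) -> (-0,1)
Segment 3: (-0,1) -> (-0,4)
Segment 4: (-0,4) -> (-0,6)

Answer: .........
.........
@........
@@@@@@...
@........
@........
@........
@........
.........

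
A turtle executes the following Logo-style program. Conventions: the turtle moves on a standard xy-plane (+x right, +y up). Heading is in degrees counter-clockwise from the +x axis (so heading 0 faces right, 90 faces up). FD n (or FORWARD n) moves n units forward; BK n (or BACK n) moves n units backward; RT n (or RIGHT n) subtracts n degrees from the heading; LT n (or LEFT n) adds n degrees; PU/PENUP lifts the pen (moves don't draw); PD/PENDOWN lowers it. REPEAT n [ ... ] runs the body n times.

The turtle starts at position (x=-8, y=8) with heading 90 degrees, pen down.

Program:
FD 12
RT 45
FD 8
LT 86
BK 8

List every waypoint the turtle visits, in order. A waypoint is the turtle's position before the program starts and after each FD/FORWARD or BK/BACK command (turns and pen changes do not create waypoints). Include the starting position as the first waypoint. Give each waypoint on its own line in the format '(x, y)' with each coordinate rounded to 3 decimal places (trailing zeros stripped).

Executing turtle program step by step:
Start: pos=(-8,8), heading=90, pen down
FD 12: (-8,8) -> (-8,20) [heading=90, draw]
RT 45: heading 90 -> 45
FD 8: (-8,20) -> (-2.343,25.657) [heading=45, draw]
LT 86: heading 45 -> 131
BK 8: (-2.343,25.657) -> (2.905,19.619) [heading=131, draw]
Final: pos=(2.905,19.619), heading=131, 3 segment(s) drawn
Waypoints (4 total):
(-8, 8)
(-8, 20)
(-2.343, 25.657)
(2.905, 19.619)

Answer: (-8, 8)
(-8, 20)
(-2.343, 25.657)
(2.905, 19.619)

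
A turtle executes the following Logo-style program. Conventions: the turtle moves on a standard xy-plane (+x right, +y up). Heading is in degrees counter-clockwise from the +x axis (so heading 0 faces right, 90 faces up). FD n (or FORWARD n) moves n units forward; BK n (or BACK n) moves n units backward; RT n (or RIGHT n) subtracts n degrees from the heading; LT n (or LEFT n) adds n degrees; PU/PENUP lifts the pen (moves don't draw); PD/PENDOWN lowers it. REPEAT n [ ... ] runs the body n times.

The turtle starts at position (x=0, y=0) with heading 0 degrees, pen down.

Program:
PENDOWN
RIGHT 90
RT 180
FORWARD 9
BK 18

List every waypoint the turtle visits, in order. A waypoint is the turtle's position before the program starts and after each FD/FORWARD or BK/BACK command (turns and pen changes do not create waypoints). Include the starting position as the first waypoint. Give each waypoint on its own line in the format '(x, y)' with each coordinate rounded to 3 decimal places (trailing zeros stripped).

Executing turtle program step by step:
Start: pos=(0,0), heading=0, pen down
PD: pen down
RT 90: heading 0 -> 270
RT 180: heading 270 -> 90
FD 9: (0,0) -> (0,9) [heading=90, draw]
BK 18: (0,9) -> (0,-9) [heading=90, draw]
Final: pos=(0,-9), heading=90, 2 segment(s) drawn
Waypoints (3 total):
(0, 0)
(0, 9)
(0, -9)

Answer: (0, 0)
(0, 9)
(0, -9)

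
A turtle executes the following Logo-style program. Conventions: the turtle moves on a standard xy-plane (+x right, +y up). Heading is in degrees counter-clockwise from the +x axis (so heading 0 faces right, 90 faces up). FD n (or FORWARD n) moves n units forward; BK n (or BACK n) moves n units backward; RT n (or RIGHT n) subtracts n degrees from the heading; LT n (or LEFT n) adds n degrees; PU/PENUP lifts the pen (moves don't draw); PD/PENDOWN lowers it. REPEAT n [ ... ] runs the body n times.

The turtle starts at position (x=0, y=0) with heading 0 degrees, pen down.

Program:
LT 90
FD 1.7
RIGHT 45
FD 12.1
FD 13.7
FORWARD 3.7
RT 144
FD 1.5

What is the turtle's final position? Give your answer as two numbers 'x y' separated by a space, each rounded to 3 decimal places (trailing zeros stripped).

Executing turtle program step by step:
Start: pos=(0,0), heading=0, pen down
LT 90: heading 0 -> 90
FD 1.7: (0,0) -> (0,1.7) [heading=90, draw]
RT 45: heading 90 -> 45
FD 12.1: (0,1.7) -> (8.556,10.256) [heading=45, draw]
FD 13.7: (8.556,10.256) -> (18.243,19.943) [heading=45, draw]
FD 3.7: (18.243,19.943) -> (20.86,22.56) [heading=45, draw]
RT 144: heading 45 -> 261
FD 1.5: (20.86,22.56) -> (20.625,21.078) [heading=261, draw]
Final: pos=(20.625,21.078), heading=261, 5 segment(s) drawn

Answer: 20.625 21.078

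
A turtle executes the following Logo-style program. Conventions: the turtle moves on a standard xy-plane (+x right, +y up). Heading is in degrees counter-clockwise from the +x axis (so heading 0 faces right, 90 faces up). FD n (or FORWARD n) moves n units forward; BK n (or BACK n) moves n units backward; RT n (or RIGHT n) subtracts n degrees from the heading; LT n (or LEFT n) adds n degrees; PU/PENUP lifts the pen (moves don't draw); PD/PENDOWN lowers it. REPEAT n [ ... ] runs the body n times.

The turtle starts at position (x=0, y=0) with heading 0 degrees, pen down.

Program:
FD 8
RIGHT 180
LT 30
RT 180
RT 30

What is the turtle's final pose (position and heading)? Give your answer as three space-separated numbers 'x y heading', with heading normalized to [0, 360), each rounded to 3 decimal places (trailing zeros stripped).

Answer: 8 0 0

Derivation:
Executing turtle program step by step:
Start: pos=(0,0), heading=0, pen down
FD 8: (0,0) -> (8,0) [heading=0, draw]
RT 180: heading 0 -> 180
LT 30: heading 180 -> 210
RT 180: heading 210 -> 30
RT 30: heading 30 -> 0
Final: pos=(8,0), heading=0, 1 segment(s) drawn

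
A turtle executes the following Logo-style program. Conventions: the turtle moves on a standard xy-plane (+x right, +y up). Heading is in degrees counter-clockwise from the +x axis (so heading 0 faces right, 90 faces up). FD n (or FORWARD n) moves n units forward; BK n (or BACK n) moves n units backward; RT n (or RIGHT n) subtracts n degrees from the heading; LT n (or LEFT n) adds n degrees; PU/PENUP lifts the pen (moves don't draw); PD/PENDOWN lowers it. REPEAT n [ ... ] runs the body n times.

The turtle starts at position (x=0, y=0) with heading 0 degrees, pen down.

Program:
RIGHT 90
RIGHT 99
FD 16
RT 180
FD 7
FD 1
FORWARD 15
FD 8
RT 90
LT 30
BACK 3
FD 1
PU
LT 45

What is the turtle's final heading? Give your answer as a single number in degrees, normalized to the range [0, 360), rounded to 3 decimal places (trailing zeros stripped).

Executing turtle program step by step:
Start: pos=(0,0), heading=0, pen down
RT 90: heading 0 -> 270
RT 99: heading 270 -> 171
FD 16: (0,0) -> (-15.803,2.503) [heading=171, draw]
RT 180: heading 171 -> 351
FD 7: (-15.803,2.503) -> (-8.889,1.408) [heading=351, draw]
FD 1: (-8.889,1.408) -> (-7.902,1.251) [heading=351, draw]
FD 15: (-7.902,1.251) -> (6.914,-1.095) [heading=351, draw]
FD 8: (6.914,-1.095) -> (14.815,-2.347) [heading=351, draw]
RT 90: heading 351 -> 261
LT 30: heading 261 -> 291
BK 3: (14.815,-2.347) -> (13.74,0.454) [heading=291, draw]
FD 1: (13.74,0.454) -> (14.099,-0.479) [heading=291, draw]
PU: pen up
LT 45: heading 291 -> 336
Final: pos=(14.099,-0.479), heading=336, 7 segment(s) drawn

Answer: 336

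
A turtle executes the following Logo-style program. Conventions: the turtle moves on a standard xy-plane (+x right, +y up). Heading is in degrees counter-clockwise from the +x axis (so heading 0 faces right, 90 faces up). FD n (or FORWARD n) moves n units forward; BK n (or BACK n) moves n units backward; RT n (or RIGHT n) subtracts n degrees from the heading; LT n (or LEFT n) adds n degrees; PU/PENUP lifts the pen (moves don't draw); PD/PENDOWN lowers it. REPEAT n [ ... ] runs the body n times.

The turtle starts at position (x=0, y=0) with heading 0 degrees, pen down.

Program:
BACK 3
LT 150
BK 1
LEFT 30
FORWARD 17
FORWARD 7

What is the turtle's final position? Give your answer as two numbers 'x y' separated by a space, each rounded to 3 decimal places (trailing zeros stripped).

Answer: -26.134 -0.5

Derivation:
Executing turtle program step by step:
Start: pos=(0,0), heading=0, pen down
BK 3: (0,0) -> (-3,0) [heading=0, draw]
LT 150: heading 0 -> 150
BK 1: (-3,0) -> (-2.134,-0.5) [heading=150, draw]
LT 30: heading 150 -> 180
FD 17: (-2.134,-0.5) -> (-19.134,-0.5) [heading=180, draw]
FD 7: (-19.134,-0.5) -> (-26.134,-0.5) [heading=180, draw]
Final: pos=(-26.134,-0.5), heading=180, 4 segment(s) drawn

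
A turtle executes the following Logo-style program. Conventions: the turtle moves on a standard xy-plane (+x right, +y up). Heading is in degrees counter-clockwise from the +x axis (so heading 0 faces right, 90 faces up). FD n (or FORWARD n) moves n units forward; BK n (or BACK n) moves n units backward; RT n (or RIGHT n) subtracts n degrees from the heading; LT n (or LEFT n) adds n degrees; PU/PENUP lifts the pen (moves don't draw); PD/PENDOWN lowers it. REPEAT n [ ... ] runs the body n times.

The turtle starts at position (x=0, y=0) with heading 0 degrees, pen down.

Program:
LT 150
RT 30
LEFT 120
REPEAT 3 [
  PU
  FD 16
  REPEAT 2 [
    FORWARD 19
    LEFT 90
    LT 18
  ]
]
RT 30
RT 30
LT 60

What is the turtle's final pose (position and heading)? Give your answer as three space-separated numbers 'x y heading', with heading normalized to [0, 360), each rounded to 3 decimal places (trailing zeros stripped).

Answer: 12.989 -16.737 168

Derivation:
Executing turtle program step by step:
Start: pos=(0,0), heading=0, pen down
LT 150: heading 0 -> 150
RT 30: heading 150 -> 120
LT 120: heading 120 -> 240
REPEAT 3 [
  -- iteration 1/3 --
  PU: pen up
  FD 16: (0,0) -> (-8,-13.856) [heading=240, move]
  REPEAT 2 [
    -- iteration 1/2 --
    FD 19: (-8,-13.856) -> (-17.5,-30.311) [heading=240, move]
    LT 90: heading 240 -> 330
    LT 18: heading 330 -> 348
    -- iteration 2/2 --
    FD 19: (-17.5,-30.311) -> (1.085,-34.261) [heading=348, move]
    LT 90: heading 348 -> 78
    LT 18: heading 78 -> 96
  ]
  -- iteration 2/3 --
  PU: pen up
  FD 16: (1.085,-34.261) -> (-0.588,-18.349) [heading=96, move]
  REPEAT 2 [
    -- iteration 1/2 --
    FD 19: (-0.588,-18.349) -> (-2.574,0.547) [heading=96, move]
    LT 90: heading 96 -> 186
    LT 18: heading 186 -> 204
    -- iteration 2/2 --
    FD 19: (-2.574,0.547) -> (-19.931,-7.181) [heading=204, move]
    LT 90: heading 204 -> 294
    LT 18: heading 294 -> 312
  ]
  -- iteration 3/3 --
  PU: pen up
  FD 16: (-19.931,-7.181) -> (-9.225,-19.071) [heading=312, move]
  REPEAT 2 [
    -- iteration 1/2 --
    FD 19: (-9.225,-19.071) -> (3.489,-33.191) [heading=312, move]
    LT 90: heading 312 -> 42
    LT 18: heading 42 -> 60
    -- iteration 2/2 --
    FD 19: (3.489,-33.191) -> (12.989,-16.737) [heading=60, move]
    LT 90: heading 60 -> 150
    LT 18: heading 150 -> 168
  ]
]
RT 30: heading 168 -> 138
RT 30: heading 138 -> 108
LT 60: heading 108 -> 168
Final: pos=(12.989,-16.737), heading=168, 0 segment(s) drawn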